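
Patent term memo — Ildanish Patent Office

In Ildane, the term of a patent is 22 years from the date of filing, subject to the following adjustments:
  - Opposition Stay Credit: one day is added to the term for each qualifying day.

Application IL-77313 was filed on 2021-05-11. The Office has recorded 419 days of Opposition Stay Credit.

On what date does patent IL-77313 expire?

2044-07-03

Base term: filing date + 22 years → 11 May 2043.
Opposition Stay Credit: +419 days → 3 July 2044.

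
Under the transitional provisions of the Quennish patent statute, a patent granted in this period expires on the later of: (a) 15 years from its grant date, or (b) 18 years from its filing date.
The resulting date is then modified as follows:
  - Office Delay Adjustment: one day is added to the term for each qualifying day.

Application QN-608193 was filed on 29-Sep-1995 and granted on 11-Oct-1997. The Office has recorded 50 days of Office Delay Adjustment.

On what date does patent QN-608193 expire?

(a) grant + 15 years → 11 October 2012.
(b) filing + 18 years → 29 September 2013.
Later of the two: 29 September 2013.
Office Delay Adjustment: +50 days → 18 November 2013.

November 18, 2013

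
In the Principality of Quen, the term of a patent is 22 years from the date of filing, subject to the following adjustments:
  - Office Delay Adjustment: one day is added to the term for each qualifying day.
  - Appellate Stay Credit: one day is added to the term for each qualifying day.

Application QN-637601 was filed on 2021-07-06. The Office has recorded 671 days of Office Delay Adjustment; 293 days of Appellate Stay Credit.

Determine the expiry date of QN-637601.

February 24, 2046

Base term: filing date + 22 years → 6 July 2043.
Office Delay Adjustment: +671 days → 7 May 2045.
Appellate Stay Credit: +293 days → 24 February 2046.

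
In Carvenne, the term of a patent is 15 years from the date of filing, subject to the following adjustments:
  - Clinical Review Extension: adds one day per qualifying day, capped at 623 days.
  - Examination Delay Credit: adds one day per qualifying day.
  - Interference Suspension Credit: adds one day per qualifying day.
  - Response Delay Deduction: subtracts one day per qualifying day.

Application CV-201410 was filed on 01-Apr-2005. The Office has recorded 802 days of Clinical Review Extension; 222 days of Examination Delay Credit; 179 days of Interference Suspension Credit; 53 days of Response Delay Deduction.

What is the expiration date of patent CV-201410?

Base term: filing date + 15 years → 1 April 2020.
Clinical Review Extension: 802 days claimed exceeds the 623-day cap, so +623 days → 15 December 2021.
Examination Delay Credit: +222 days → 25 July 2022.
Interference Suspension Credit: +179 days → 20 January 2023.
Response Delay Deduction: −53 days → 28 November 2022.

November 28, 2022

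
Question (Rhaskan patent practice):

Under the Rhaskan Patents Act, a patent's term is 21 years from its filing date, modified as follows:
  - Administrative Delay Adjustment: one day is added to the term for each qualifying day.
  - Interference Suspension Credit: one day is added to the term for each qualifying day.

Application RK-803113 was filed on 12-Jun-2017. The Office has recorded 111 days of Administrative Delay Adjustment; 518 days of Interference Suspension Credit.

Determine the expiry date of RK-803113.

Base term: filing date + 21 years → 12 June 2038.
Administrative Delay Adjustment: +111 days → 1 October 2038.
Interference Suspension Credit: +518 days → 2 March 2040.

March 2, 2040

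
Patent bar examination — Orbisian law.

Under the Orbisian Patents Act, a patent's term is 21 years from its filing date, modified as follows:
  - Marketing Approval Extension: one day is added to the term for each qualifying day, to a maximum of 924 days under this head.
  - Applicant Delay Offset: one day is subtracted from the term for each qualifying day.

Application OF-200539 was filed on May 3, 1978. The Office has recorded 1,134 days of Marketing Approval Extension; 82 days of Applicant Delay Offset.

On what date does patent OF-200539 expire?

Base term: filing date + 21 years → 3 May 1999.
Marketing Approval Extension: 1134 days claimed exceeds the 924-day cap, so +924 days → 12 November 2001.
Applicant Delay Offset: −82 days → 22 August 2001.

August 22, 2001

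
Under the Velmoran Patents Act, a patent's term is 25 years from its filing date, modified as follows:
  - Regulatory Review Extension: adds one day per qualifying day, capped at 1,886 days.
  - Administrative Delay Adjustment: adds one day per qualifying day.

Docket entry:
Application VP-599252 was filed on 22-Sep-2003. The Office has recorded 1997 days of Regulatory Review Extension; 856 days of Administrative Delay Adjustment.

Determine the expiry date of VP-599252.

Base term: filing date + 25 years → 22 September 2028.
Regulatory Review Extension: 1997 days claimed exceeds the 1886-day cap, so +1886 days → 21 November 2033.
Administrative Delay Adjustment: +856 days → 26 March 2036.

2036-03-26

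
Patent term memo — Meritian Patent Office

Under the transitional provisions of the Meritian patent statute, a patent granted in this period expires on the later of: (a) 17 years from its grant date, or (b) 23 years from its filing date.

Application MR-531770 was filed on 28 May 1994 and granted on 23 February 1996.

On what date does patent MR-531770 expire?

(a) grant + 17 years → 23 February 2013.
(b) filing + 23 years → 28 May 2017.
Later of the two: 28 May 2017.

May 28, 2017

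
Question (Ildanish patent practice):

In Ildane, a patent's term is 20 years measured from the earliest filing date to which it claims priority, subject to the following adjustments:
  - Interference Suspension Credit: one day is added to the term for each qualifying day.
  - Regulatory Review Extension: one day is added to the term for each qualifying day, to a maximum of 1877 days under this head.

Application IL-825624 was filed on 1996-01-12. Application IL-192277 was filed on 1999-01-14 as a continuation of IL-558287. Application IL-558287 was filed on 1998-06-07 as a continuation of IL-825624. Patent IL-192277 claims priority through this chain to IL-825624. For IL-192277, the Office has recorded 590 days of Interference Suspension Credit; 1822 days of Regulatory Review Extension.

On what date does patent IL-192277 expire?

Earliest priority filing: 12 January 1996.
Base term: 12 January 1996 + 20 years → 12 January 2016.
Interference Suspension Credit: +590 days → 24 August 2017.
Regulatory Review Extension: 1822 days (within the 1877-day cap) → +1822 days → 20 August 2022.

August 20, 2022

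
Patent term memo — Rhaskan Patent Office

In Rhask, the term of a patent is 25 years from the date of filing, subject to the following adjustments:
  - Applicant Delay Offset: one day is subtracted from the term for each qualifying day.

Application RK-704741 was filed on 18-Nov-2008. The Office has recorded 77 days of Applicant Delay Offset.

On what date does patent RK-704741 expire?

Base term: filing date + 25 years → 18 November 2033.
Applicant Delay Offset: −77 days → 2 September 2033.

September 2, 2033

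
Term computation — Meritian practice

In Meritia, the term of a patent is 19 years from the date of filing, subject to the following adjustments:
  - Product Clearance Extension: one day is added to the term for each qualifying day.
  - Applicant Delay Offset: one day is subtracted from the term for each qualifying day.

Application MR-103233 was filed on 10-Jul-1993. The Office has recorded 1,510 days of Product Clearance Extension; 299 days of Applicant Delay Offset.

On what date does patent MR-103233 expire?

Base term: filing date + 19 years → 10 July 2012.
Product Clearance Extension: +1510 days → 28 August 2016.
Applicant Delay Offset: −299 days → 3 November 2015.

November 3, 2015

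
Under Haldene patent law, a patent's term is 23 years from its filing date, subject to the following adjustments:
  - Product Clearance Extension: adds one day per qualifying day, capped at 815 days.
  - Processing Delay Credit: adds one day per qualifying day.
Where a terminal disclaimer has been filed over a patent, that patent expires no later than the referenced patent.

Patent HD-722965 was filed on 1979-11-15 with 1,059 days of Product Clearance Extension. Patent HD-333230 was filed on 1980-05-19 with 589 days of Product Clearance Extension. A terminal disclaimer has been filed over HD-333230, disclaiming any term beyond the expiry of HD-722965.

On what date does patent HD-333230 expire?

2004-12-28

Natural term of HD-333230:
  Base: filing + 23 years → 19 May 2003.
  Product Clearance Extension: 589 days (within the 815-day cap) → +589 days → 28 December 2004.
Expiry of referenced patent HD-722965:
  Base: filing + 23 years → 15 November 2002.
  Product Clearance Extension: 1059 days claimed exceeds the 815-day cap, so +815 days → 7 February 2005.
Terminal disclaimer: HD-333230 expires on the earlier of 28 December 2004 and 7 February 2005.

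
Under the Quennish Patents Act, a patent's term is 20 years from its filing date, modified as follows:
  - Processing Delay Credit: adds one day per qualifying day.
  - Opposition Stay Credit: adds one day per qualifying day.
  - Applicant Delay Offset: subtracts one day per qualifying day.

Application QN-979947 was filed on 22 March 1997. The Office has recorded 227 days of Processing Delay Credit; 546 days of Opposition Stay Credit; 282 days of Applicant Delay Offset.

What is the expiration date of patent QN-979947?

2018-07-26

Base term: filing date + 20 years → 22 March 2017.
Processing Delay Credit: +227 days → 4 November 2017.
Opposition Stay Credit: +546 days → 4 May 2019.
Applicant Delay Offset: −282 days → 26 July 2018.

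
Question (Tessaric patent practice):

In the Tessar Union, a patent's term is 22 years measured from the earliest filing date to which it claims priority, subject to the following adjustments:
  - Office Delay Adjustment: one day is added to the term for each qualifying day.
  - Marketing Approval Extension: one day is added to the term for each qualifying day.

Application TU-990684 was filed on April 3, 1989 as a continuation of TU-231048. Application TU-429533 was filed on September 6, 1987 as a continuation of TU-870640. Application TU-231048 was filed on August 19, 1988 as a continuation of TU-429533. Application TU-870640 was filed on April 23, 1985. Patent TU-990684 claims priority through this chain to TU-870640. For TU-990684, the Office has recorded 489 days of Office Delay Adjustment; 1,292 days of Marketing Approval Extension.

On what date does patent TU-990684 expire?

Earliest priority filing: 23 April 1985.
Base term: 23 April 1985 + 22 years → 23 April 2007.
Office Delay Adjustment: +489 days → 24 August 2008.
Marketing Approval Extension: +1292 days → 8 March 2012.

March 8, 2012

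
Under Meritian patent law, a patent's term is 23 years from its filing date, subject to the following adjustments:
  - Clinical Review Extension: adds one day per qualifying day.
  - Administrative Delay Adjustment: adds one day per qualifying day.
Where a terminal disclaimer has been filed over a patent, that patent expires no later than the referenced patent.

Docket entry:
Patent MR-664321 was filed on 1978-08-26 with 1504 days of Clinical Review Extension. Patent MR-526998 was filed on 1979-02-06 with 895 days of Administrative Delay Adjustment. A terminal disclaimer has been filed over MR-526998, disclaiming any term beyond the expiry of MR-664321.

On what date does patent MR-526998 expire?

Natural term of MR-526998:
  Base: filing + 23 years → 6 February 2002.
  Administrative Delay Adjustment: +895 days → 20 July 2004.
Expiry of referenced patent MR-664321:
  Base: filing + 23 years → 26 August 2001.
  Clinical Review Extension: +1504 days → 8 October 2005.
Terminal disclaimer: MR-526998 expires on the earlier of 20 July 2004 and 8 October 2005.

2004-07-20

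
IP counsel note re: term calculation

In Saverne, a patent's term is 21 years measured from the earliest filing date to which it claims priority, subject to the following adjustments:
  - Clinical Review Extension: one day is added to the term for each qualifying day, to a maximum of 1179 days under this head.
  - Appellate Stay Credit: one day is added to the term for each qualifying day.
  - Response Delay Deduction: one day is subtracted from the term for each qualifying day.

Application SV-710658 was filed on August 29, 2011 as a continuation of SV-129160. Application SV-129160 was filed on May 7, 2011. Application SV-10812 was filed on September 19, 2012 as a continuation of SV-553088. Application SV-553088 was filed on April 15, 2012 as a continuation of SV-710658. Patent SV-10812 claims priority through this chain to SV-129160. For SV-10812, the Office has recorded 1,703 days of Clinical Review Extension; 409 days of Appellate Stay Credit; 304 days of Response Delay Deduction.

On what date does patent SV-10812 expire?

Earliest priority filing: 7 May 2011.
Base term: 7 May 2011 + 21 years → 7 May 2032.
Clinical Review Extension: 1703 days claimed exceeds the 1179-day cap, so +1179 days → 30 July 2035.
Appellate Stay Credit: +409 days → 11 September 2036.
Response Delay Deduction: −304 days → 12 November 2035.

2035-11-12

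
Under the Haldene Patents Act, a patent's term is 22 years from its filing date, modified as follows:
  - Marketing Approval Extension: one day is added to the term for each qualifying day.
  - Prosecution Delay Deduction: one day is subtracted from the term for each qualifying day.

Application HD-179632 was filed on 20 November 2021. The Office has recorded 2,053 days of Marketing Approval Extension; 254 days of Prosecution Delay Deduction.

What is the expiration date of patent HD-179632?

2048-10-23

Base term: filing date + 22 years → 20 November 2043.
Marketing Approval Extension: +2053 days → 4 July 2049.
Prosecution Delay Deduction: −254 days → 23 October 2048.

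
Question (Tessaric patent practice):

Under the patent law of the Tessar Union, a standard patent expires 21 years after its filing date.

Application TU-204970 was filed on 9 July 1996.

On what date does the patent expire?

Filing date + 21 years → 9 July 2017.

July 9, 2017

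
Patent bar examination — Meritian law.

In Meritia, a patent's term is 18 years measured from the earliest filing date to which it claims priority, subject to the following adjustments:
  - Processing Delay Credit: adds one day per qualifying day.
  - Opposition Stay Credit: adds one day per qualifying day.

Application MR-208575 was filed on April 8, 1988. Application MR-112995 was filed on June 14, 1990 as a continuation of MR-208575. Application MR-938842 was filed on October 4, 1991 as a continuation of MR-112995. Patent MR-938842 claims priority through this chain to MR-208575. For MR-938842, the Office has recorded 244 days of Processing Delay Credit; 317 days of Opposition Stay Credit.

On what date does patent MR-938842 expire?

Earliest priority filing: 8 April 1988.
Base term: 8 April 1988 + 18 years → 8 April 2006.
Processing Delay Credit: +244 days → 8 December 2006.
Opposition Stay Credit: +317 days → 21 October 2007.

October 21, 2007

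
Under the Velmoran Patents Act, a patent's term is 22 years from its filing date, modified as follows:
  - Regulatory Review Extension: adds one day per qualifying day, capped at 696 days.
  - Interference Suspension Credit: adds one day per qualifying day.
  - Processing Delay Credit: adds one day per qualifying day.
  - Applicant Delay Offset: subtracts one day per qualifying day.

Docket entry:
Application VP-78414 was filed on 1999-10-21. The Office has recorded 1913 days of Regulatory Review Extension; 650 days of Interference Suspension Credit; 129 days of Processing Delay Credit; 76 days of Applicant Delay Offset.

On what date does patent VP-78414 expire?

August 20, 2025

Base term: filing date + 22 years → 21 October 2021.
Regulatory Review Extension: 1913 days claimed exceeds the 696-day cap, so +696 days → 17 September 2023.
Interference Suspension Credit: +650 days → 28 June 2025.
Processing Delay Credit: +129 days → 4 November 2025.
Applicant Delay Offset: −76 days → 20 August 2025.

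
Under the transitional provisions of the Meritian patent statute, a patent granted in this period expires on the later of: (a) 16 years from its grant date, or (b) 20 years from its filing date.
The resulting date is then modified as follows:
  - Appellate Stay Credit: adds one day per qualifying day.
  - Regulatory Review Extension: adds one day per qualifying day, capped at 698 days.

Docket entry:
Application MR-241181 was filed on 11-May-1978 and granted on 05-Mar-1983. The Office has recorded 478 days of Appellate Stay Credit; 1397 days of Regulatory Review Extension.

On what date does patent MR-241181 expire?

2002-05-24

(a) grant + 16 years → 5 March 1999.
(b) filing + 20 years → 11 May 1998.
Later of the two: 5 March 1999.
Appellate Stay Credit: +478 days → 25 June 2000.
Regulatory Review Extension: 1397 days claimed exceeds the 698-day cap, so +698 days → 24 May 2002.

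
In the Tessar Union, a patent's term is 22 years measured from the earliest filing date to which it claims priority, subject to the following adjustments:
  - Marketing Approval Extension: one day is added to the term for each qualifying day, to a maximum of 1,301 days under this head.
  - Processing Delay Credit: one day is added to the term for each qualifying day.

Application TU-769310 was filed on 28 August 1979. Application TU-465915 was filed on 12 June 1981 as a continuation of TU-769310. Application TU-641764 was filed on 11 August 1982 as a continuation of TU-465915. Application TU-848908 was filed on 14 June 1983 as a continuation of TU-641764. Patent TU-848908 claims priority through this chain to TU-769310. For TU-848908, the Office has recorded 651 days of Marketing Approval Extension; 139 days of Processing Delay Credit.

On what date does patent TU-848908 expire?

2003-10-27

Earliest priority filing: 28 August 1979.
Base term: 28 August 1979 + 22 years → 28 August 2001.
Marketing Approval Extension: 651 days (within the 1301-day cap) → +651 days → 10 June 2003.
Processing Delay Credit: +139 days → 27 October 2003.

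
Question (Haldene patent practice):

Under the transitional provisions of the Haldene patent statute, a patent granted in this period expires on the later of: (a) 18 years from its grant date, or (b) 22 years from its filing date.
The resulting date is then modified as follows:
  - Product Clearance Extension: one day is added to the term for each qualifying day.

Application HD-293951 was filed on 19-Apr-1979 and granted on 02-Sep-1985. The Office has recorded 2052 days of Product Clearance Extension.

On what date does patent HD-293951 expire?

April 15, 2009

(a) grant + 18 years → 2 September 2003.
(b) filing + 22 years → 19 April 2001.
Later of the two: 2 September 2003.
Product Clearance Extension: +2052 days → 15 April 2009.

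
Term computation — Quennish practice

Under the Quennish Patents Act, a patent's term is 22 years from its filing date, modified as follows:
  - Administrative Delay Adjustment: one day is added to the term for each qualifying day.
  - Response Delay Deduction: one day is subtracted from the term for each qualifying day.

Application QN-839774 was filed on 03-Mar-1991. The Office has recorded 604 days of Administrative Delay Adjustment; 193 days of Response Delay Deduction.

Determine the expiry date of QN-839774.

Base term: filing date + 22 years → 3 March 2013.
Administrative Delay Adjustment: +604 days → 28 October 2014.
Response Delay Deduction: −193 days → 18 April 2014.

2014-04-18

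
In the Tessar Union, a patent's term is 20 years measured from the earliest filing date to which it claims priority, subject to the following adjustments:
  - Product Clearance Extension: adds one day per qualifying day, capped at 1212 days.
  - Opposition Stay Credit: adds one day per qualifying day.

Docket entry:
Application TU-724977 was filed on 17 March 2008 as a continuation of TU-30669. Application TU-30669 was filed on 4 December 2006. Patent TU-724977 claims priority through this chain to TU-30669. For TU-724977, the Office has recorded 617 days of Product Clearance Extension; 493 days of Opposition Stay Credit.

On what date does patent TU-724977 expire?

2029-12-18

Earliest priority filing: 4 December 2006.
Base term: 4 December 2006 + 20 years → 4 December 2026.
Product Clearance Extension: 617 days (within the 1212-day cap) → +617 days → 12 August 2028.
Opposition Stay Credit: +493 days → 18 December 2029.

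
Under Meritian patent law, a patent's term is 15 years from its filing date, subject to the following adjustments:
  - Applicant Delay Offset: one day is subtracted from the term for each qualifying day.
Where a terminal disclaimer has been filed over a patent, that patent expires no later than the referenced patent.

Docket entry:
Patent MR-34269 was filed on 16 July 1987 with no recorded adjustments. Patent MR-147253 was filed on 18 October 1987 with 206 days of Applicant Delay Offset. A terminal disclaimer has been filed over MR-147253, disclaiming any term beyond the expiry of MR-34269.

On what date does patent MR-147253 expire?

Natural term of MR-147253:
  Base: filing + 15 years → 18 October 2002.
  Applicant Delay Offset: −206 days → 26 March 2002.
Expiry of referenced patent MR-34269:
  Base: filing + 15 years → 16 July 2002.
Terminal disclaimer: MR-147253 expires on the earlier of 26 March 2002 and 16 July 2002.

2002-03-26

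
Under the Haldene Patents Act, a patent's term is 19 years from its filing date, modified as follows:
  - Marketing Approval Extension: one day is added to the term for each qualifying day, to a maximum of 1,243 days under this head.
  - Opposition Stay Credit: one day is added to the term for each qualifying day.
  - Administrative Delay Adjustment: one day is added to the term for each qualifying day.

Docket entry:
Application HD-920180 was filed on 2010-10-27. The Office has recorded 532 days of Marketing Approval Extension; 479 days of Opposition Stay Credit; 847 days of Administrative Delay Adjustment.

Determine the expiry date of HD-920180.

Base term: filing date + 19 years → 27 October 2029.
Marketing Approval Extension: 532 days (within the 1243-day cap) → +532 days → 12 April 2031.
Opposition Stay Credit: +479 days → 3 August 2032.
Administrative Delay Adjustment: +847 days → 28 November 2034.

November 28, 2034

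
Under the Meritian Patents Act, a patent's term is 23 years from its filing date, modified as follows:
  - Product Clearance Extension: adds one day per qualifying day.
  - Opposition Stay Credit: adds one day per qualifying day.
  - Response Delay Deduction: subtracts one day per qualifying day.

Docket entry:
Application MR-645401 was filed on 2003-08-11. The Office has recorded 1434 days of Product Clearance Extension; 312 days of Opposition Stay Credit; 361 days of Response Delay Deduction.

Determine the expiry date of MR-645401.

Base term: filing date + 23 years → 11 August 2026.
Product Clearance Extension: +1434 days → 15 July 2030.
Opposition Stay Credit: +312 days → 23 May 2031.
Response Delay Deduction: −361 days → 27 May 2030.

May 27, 2030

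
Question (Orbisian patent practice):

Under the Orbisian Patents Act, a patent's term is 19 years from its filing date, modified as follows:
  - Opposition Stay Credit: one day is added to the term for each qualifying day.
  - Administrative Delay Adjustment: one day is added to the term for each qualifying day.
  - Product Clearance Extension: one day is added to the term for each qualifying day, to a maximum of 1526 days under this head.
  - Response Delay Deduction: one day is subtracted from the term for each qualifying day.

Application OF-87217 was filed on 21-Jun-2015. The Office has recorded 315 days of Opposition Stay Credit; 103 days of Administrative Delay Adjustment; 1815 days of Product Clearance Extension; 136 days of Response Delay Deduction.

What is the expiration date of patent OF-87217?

June 3, 2039

Base term: filing date + 19 years → 21 June 2034.
Opposition Stay Credit: +315 days → 2 May 2035.
Administrative Delay Adjustment: +103 days → 13 August 2035.
Product Clearance Extension: 1815 days claimed exceeds the 1526-day cap, so +1526 days → 17 October 2039.
Response Delay Deduction: −136 days → 3 June 2039.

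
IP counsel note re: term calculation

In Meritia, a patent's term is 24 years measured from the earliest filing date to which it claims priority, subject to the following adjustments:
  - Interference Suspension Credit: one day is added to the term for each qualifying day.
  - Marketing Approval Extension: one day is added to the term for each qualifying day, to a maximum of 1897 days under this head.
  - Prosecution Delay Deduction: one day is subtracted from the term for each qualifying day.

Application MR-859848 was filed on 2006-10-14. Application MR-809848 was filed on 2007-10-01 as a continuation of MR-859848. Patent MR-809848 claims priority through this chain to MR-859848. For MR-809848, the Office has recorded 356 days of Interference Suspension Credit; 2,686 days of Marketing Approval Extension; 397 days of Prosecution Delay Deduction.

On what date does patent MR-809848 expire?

November 13, 2035

Earliest priority filing: 14 October 2006.
Base term: 14 October 2006 + 24 years → 14 October 2030.
Interference Suspension Credit: +356 days → 5 October 2031.
Marketing Approval Extension: 2686 days claimed exceeds the 1897-day cap, so +1897 days → 14 December 2036.
Prosecution Delay Deduction: −397 days → 13 November 2035.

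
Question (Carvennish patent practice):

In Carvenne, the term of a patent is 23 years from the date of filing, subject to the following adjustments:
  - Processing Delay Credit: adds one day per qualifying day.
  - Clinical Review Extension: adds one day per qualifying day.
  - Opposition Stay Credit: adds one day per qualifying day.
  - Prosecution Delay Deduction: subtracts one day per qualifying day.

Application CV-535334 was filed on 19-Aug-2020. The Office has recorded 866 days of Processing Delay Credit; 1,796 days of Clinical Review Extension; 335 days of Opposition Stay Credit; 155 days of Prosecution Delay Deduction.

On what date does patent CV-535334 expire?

Base term: filing date + 23 years → 19 August 2043.
Processing Delay Credit: +866 days → 1 January 2046.
Clinical Review Extension: +1796 days → 2 December 2050.
Opposition Stay Credit: +335 days → 2 November 2051.
Prosecution Delay Deduction: −155 days → 31 May 2051.

May 31, 2051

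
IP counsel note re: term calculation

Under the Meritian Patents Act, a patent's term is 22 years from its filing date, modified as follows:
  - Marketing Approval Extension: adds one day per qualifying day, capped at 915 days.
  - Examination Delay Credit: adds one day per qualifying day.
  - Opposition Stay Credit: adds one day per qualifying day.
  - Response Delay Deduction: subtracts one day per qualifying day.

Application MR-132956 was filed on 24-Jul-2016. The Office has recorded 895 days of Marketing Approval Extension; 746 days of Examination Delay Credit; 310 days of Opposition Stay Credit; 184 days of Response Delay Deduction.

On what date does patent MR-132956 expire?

Base term: filing date + 22 years → 24 July 2038.
Marketing Approval Extension: 895 days (within the 915-day cap) → +895 days → 4 January 2041.
Examination Delay Credit: +746 days → 20 January 2043.
Opposition Stay Credit: +310 days → 26 November 2043.
Response Delay Deduction: −184 days → 26 May 2043.

May 26, 2043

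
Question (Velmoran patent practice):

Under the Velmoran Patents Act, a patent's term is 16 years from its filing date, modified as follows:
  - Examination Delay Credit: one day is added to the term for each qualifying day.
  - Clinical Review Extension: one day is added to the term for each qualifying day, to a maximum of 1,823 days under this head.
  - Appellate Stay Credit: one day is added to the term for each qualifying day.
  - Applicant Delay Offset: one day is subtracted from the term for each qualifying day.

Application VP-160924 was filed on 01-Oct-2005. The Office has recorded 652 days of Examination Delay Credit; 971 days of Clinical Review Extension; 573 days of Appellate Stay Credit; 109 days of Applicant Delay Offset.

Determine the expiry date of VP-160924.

2027-06-19

Base term: filing date + 16 years → 1 October 2021.
Examination Delay Credit: +652 days → 15 July 2023.
Clinical Review Extension: 971 days (within the 1823-day cap) → +971 days → 12 March 2026.
Appellate Stay Credit: +573 days → 6 October 2027.
Applicant Delay Offset: −109 days → 19 June 2027.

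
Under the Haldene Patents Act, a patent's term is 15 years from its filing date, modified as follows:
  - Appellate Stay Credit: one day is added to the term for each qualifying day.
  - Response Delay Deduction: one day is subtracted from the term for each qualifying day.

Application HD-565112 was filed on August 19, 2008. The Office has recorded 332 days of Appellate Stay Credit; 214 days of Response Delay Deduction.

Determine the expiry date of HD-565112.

December 15, 2023

Base term: filing date + 15 years → 19 August 2023.
Appellate Stay Credit: +332 days → 16 July 2024.
Response Delay Deduction: −214 days → 15 December 2023.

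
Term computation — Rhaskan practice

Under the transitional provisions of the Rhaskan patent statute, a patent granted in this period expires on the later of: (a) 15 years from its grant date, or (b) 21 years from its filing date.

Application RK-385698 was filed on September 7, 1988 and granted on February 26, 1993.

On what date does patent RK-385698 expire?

(a) grant + 15 years → 26 February 2008.
(b) filing + 21 years → 7 September 2009.
Later of the two: 7 September 2009.

September 7, 2009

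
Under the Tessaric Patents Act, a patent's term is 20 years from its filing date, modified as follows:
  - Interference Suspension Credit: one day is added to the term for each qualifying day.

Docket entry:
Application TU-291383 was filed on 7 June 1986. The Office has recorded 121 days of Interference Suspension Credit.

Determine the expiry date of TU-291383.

Base term: filing date + 20 years → 7 June 2006.
Interference Suspension Credit: +121 days → 6 October 2006.

2006-10-06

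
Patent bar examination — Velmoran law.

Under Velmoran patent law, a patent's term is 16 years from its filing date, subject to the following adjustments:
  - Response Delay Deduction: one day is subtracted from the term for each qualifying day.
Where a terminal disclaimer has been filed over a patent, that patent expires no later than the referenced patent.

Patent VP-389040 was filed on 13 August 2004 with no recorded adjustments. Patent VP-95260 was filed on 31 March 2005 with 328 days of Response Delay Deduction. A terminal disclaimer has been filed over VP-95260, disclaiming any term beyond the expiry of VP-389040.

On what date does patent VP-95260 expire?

2020-05-07

Natural term of VP-95260:
  Base: filing + 16 years → 31 March 2021.
  Response Delay Deduction: −328 days → 7 May 2020.
Expiry of referenced patent VP-389040:
  Base: filing + 16 years → 13 August 2020.
Terminal disclaimer: VP-95260 expires on the earlier of 7 May 2020 and 13 August 2020.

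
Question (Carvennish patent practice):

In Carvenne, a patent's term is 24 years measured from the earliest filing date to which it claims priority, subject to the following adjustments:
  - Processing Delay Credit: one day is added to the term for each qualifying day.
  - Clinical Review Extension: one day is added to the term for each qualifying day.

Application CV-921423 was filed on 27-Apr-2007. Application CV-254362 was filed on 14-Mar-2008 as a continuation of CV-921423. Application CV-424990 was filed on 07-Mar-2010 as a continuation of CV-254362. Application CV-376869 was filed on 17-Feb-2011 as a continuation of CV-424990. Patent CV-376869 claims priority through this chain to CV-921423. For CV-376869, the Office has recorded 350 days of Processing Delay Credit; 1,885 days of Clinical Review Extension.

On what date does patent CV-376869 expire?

June 9, 2037

Earliest priority filing: 27 April 2007.
Base term: 27 April 2007 + 24 years → 27 April 2031.
Processing Delay Credit: +350 days → 11 April 2032.
Clinical Review Extension: +1885 days → 9 June 2037.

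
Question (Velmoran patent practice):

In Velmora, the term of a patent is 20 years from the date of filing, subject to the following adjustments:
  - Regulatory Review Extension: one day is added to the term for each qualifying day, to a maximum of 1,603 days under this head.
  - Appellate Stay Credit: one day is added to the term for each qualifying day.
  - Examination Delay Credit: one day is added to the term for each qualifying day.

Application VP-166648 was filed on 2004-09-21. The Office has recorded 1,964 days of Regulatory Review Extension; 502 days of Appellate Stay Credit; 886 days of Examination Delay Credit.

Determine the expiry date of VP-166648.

November 29, 2032

Base term: filing date + 20 years → 21 September 2024.
Regulatory Review Extension: 1964 days claimed exceeds the 1603-day cap, so +1603 days → 10 February 2029.
Appellate Stay Credit: +502 days → 27 June 2030.
Examination Delay Credit: +886 days → 29 November 2032.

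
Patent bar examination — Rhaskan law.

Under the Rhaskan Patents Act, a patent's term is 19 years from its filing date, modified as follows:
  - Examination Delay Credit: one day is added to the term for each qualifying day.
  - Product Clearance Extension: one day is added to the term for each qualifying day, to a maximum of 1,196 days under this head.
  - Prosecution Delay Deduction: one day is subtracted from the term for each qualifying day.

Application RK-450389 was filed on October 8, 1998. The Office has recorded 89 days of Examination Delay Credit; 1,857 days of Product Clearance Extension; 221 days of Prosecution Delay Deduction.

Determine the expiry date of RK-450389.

Base term: filing date + 19 years → 8 October 2017.
Examination Delay Credit: +89 days → 5 January 2018.
Product Clearance Extension: 1857 days claimed exceeds the 1196-day cap, so +1196 days → 15 April 2021.
Prosecution Delay Deduction: −221 days → 6 September 2020.

September 6, 2020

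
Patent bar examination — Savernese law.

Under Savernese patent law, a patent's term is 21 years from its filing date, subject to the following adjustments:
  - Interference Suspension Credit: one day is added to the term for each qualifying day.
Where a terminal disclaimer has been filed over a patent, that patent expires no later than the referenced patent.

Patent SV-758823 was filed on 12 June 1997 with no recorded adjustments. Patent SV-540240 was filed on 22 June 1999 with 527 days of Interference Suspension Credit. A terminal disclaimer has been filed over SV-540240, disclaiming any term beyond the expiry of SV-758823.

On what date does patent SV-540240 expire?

2018-06-12

Natural term of SV-540240:
  Base: filing + 21 years → 22 June 2020.
  Interference Suspension Credit: +527 days → 1 December 2021.
Expiry of referenced patent SV-758823:
  Base: filing + 21 years → 12 June 2018.
Terminal disclaimer: SV-540240 expires on the earlier of 1 December 2021 and 12 June 2018.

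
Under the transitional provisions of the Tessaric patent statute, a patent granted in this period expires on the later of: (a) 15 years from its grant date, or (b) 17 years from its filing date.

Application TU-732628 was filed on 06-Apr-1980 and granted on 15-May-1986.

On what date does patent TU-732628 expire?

2001-05-15

(a) grant + 15 years → 15 May 2001.
(b) filing + 17 years → 6 April 1997.
Later of the two: 15 May 2001.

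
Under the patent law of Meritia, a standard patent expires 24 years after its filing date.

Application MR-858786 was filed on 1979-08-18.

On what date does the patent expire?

August 18, 2003

Filing date + 24 years → 18 August 2003.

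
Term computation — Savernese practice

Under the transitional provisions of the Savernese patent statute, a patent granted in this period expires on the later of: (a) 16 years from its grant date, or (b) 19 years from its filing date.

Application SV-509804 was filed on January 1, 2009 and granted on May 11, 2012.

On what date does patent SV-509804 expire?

(a) grant + 16 years → 11 May 2028.
(b) filing + 19 years → 1 January 2028.
Later of the two: 11 May 2028.

2028-05-11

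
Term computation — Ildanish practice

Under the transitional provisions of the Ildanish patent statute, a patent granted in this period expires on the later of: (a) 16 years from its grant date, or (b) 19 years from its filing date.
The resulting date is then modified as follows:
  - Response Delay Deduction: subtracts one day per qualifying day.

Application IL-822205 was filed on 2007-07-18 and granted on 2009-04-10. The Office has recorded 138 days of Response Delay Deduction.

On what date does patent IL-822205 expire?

(a) grant + 16 years → 10 April 2025.
(b) filing + 19 years → 18 July 2026.
Later of the two: 18 July 2026.
Response Delay Deduction: −138 days → 2 March 2026.

March 2, 2026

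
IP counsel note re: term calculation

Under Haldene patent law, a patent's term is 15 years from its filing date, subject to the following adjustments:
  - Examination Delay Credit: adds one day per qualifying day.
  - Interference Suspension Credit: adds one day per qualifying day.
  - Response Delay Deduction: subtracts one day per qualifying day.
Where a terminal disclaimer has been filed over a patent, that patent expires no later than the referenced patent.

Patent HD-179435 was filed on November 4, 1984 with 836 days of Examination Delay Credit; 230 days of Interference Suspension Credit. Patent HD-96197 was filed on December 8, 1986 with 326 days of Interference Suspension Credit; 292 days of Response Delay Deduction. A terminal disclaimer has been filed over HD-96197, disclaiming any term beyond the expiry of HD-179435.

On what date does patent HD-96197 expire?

Natural term of HD-96197:
  Base: filing + 15 years → 8 December 2001.
  Interference Suspension Credit: +326 days → 30 October 2002.
  Response Delay Deduction: −292 days → 11 January 2002.
Expiry of referenced patent HD-179435:
  Base: filing + 15 years → 4 November 1999.
  Examination Delay Credit: +836 days → 17 February 2002.
  Interference Suspension Credit: +230 days → 5 October 2002.
Terminal disclaimer: HD-96197 expires on the earlier of 11 January 2002 and 5 October 2002.

January 11, 2002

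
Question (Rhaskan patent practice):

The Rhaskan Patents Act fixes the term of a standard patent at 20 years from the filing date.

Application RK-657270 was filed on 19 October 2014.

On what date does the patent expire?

Filing date + 20 years → 19 October 2034.

October 19, 2034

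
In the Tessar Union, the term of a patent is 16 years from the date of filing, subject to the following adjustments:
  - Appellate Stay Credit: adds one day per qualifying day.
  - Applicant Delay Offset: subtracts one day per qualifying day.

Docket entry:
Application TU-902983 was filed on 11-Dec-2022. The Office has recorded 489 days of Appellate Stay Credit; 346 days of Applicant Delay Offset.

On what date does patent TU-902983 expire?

Base term: filing date + 16 years → 11 December 2038.
Appellate Stay Credit: +489 days → 13 April 2040.
Applicant Delay Offset: −346 days → 3 May 2039.

May 3, 2039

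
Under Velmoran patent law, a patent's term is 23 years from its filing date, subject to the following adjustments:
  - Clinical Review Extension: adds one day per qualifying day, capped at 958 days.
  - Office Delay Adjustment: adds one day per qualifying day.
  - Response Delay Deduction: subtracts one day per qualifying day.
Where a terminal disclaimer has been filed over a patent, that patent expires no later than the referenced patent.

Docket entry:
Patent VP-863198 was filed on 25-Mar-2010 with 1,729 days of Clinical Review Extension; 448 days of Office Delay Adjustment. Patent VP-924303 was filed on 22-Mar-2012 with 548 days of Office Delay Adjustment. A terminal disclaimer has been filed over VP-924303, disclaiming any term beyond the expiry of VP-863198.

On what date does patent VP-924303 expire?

September 20, 2036

Natural term of VP-924303:
  Base: filing + 23 years → 22 March 2035.
  Office Delay Adjustment: +548 days → 20 September 2036.
Expiry of referenced patent VP-863198:
  Base: filing + 23 years → 25 March 2033.
  Clinical Review Extension: 1729 days claimed exceeds the 958-day cap, so +958 days → 8 November 2035.
  Office Delay Adjustment: +448 days → 29 January 2037.
Terminal disclaimer: VP-924303 expires on the earlier of 20 September 2036 and 29 January 2037.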